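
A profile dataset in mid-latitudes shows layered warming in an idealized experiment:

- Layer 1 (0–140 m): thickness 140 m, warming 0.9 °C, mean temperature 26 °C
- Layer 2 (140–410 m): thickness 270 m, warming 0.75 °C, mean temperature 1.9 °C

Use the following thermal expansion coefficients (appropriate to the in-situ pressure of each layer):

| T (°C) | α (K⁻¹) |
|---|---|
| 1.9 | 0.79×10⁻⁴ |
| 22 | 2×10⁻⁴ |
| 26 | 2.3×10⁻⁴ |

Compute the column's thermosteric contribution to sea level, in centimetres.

Layer 1 at 26 °C → α = 2.3×10⁻⁴ K⁻¹
Layer 2 at 1.9 °C → α = 0.79×10⁻⁴ K⁻¹
0–140 m: 140 × 0.9 × 2.3×10⁻⁴ = 0.02898 m
0.75 × 270 × 0.79×10⁻⁴ = 0.0159975 m
Δh = 0.02898 + 0.0159975 = 0.0449775 m

4.5 cm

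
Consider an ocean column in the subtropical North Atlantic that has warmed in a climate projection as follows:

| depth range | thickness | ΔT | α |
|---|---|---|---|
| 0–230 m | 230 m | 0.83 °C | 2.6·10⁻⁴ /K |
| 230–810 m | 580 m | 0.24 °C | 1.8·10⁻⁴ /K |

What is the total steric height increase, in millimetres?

0.83 × 2.6×10⁻⁴ × 230 = 0.049634 m
0.24 × 580 × 1.8×10⁻⁴ = 0.025056 m
Δh = 0.049634 + 0.025056 = 0.07469 m

Δh = 74.7 mm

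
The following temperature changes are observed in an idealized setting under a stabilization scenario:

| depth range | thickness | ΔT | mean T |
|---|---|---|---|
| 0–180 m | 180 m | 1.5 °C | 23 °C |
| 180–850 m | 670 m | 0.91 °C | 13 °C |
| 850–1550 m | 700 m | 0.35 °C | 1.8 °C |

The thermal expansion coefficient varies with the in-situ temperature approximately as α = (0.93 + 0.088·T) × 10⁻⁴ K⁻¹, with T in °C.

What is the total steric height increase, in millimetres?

Δh ≈ 233 mm

Layer 1: α = (0.93 + 0.088×23)×10⁻⁴ = 2.954×10⁻⁴ K⁻¹
Layer 2: α = (0.93 + 0.088×13)×10⁻⁴ = 2.074×10⁻⁴ K⁻¹
Layer 3: α = (0.93 + 0.088×1.8)×10⁻⁴ = 1.0884×10⁻⁴ K⁻¹
Layer 1: 1.5 × 180 × 2.954×10⁻⁴ = 0.079758 m
2.074×10⁻⁴ × 0.91 × 670 = 0.12645178 m
Layer 3: 700 × 1.0884×10⁻⁴ × 0.35 = 0.0266658 m
Δh = 0.079758 + 0.12645178 + 0.0266658 = 0.23287558 m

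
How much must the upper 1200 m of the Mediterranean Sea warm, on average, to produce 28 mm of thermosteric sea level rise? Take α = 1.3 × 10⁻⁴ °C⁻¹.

ΔT = Δh/(αH) = 0.028 / (1.3×10⁻⁴ × 1200) ≈ 0.1795 °C

ΔT ≈ 0.18 °C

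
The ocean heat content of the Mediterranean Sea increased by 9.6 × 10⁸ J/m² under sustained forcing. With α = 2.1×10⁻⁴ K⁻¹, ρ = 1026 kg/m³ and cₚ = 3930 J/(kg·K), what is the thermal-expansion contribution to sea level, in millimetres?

Δh = 50 mm

Δh = αQ/(ρcₚ) = 2.1×10⁻⁴ × 9.6×10⁸ / (1026 × 3930) ≈ 0.049998 m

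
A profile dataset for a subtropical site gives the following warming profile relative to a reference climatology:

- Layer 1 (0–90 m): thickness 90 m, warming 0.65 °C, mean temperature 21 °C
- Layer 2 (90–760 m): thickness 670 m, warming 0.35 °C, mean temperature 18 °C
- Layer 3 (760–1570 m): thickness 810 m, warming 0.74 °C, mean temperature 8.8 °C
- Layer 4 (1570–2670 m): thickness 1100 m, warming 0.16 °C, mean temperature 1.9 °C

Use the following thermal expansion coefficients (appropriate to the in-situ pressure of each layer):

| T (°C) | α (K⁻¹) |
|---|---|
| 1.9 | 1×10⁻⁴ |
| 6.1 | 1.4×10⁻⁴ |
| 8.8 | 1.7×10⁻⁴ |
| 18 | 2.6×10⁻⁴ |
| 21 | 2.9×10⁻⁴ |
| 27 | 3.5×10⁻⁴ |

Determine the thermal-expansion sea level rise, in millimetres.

197 mm of thermosteric rise

Layer 1 at 21 °C → α = 2.9×10⁻⁴ K⁻¹
Layer 2 at 18 °C → α = 2.6×10⁻⁴ K⁻¹
Layer 3 at 8.8 °C → α = 1.7×10⁻⁴ K⁻¹
Layer 4 at 1.9 °C → α = 1×10⁻⁴ K⁻¹
0–90 m: 90 × 0.65 × 2.9×10⁻⁴ = 0.016965 m
90–760 m: 2.6×10⁻⁴ × 0.35 × 670 = 0.06097 m
Layer 3: 1.7×10⁻⁴ × 0.74 × 810 = 0.101898 m
Layer 4: 1×10⁻⁴ × 0.16 × 1100 = 0.01760 m
Δh = 0.016965 + 0.06097 + 0.101898 + 0.01760 = 0.197433 m ≈ 197 mm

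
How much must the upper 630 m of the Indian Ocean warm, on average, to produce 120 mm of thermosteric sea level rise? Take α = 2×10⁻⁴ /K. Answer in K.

ΔT = Δh/(αH) = 0.12 / (2×10⁻⁴ × 630) ≈ 0.9524 K

about 0.952 K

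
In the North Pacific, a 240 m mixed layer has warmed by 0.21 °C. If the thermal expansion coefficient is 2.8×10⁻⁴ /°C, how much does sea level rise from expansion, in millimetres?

14.1 mm of thermosteric rise

Δh = αΔT·H = 2.8×10⁻⁴ × 0.21 × 240 = 0.014112 m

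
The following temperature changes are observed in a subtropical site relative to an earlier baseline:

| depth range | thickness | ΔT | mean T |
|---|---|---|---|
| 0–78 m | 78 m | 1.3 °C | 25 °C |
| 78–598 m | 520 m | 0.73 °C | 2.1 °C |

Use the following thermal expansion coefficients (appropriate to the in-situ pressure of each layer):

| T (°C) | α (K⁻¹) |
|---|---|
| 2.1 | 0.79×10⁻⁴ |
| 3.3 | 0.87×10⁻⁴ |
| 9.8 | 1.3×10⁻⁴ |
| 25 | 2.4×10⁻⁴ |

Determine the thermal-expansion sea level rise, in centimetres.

Layer 1 at 25 °C → α = 2.4×10⁻⁴ K⁻¹
Layer 2 at 2.1 °C → α = 0.79×10⁻⁴ K⁻¹
0–78 m: 78 × 1.3 × 2.4×10⁻⁴ = 0.024336 m
78–598 m: 520 × 0.73 × 0.79×10⁻⁴ = 0.0299884 m
Δh = 0.024336 + 0.0299884 = 0.0543244 m

Δh = 5.4 cm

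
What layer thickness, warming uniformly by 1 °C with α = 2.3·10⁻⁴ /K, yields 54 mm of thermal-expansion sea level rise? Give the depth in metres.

about 230 m

H = Δh/(αΔT) = 0.054 / (2.3×10⁻⁴ × 1) ≈ 234.8 m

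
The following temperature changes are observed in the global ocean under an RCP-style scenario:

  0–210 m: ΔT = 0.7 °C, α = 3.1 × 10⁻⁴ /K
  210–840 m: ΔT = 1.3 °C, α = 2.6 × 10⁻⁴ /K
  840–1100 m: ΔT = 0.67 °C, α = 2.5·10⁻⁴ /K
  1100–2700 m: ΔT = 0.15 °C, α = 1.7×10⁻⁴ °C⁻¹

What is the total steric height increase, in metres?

0.7 × 3.1×10⁻⁴ × 210 = 0.04557 m
210–840 m: 630 × 2.6×10⁻⁴ × 1.3 = 0.21294 m
Layer 3: 0.67 × 2.5×10⁻⁴ × 260 = 0.04355 m
Layer 4: 1.7×10⁻⁴ × 1600 × 0.15 = 0.04080 m
Δh = 0.04557 + 0.21294 + 0.04355 + 0.04080 = 0.34286 m

Δh ≈ 0.34 m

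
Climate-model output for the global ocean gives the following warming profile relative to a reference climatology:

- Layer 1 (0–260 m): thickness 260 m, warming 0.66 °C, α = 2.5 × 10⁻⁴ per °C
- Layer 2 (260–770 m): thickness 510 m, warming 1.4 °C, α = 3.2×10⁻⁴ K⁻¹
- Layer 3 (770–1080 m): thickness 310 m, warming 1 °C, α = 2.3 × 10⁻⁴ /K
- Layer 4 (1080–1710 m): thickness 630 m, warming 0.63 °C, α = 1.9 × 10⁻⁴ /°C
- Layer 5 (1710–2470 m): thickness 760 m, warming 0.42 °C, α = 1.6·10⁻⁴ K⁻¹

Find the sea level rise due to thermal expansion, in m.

2.5×10⁻⁴ × 260 × 0.66 = 0.04290 m
510 × 3.2×10⁻⁴ × 1.4 = 0.22848 m
2.3×10⁻⁴ × 1 × 310 = 0.07130 m
1080–1710 m: 630 × 1.9×10⁻⁴ × 0.63 = 0.075411 m
760 × 0.42 × 1.6×10⁻⁴ = 0.051072 m
Δh = 0.04290 + 0.22848 + 0.07130 + 0.075411 + 0.051072 = 0.469163 m

Δh = 0.47 m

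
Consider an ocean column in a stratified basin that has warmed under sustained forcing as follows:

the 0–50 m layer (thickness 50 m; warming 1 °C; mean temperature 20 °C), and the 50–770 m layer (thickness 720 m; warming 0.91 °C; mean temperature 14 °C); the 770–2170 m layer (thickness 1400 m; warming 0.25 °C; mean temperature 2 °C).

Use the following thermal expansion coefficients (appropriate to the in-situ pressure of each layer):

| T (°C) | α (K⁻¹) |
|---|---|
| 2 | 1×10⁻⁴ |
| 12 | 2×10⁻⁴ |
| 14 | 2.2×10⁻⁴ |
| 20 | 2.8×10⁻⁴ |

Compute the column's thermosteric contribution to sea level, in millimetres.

about 193 mm

Layer 1 at 20 °C → α = 2.8×10⁻⁴ K⁻¹
Layer 2 at 14 °C → α = 2.2×10⁻⁴ K⁻¹
Layer 3 at 2 °C → α = 1×10⁻⁴ K⁻¹
1 × 50 × 2.8×10⁻⁴ = 0.01400 m
50–770 m: 0.91 × 720 × 2.2×10⁻⁴ = 0.144144 m
0.25 × 1400 × 1×10⁻⁴ = 0.03500 m
Δh = 0.01400 + 0.144144 + 0.03500 = 0.193144 m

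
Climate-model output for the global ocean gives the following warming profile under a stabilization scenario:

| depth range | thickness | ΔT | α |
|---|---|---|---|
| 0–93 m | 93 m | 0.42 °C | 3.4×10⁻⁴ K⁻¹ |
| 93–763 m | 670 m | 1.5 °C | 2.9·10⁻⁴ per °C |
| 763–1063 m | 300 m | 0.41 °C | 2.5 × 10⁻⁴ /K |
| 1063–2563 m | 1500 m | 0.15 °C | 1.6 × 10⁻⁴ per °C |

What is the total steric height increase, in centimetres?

3.4×10⁻⁴ × 93 × 0.42 = 0.0132804 m
93–763 m: 1.5 × 2.9×10⁻⁴ × 670 = 0.29145 m
2.5×10⁻⁴ × 0.41 × 300 = 0.03075 m
Layer 4: 1.6×10⁻⁴ × 1500 × 0.15 = 0.03600 m
Δh = 0.0132804 + 0.29145 + 0.03075 + 0.03600 = 0.3714804 m ≈ 37.1 cm

37.1 cm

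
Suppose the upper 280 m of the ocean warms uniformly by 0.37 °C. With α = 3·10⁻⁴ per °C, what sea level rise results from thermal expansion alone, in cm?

Δh = αΔT·H = 3×10⁻⁴ × 0.37 × 280 = 0.03108 m

3.11 cm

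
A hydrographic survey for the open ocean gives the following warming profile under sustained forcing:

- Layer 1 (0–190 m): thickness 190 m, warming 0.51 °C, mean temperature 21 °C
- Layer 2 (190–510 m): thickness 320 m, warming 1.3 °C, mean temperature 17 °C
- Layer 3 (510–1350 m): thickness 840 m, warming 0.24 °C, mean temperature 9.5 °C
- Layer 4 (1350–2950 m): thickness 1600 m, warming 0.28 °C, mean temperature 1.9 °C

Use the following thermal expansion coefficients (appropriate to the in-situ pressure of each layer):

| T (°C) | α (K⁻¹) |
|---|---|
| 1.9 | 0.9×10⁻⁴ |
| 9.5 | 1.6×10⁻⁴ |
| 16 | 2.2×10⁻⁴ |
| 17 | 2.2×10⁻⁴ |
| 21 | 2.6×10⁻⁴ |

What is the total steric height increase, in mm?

Δh = 189 mm

Layer 1 at 21 °C → α = 2.6×10⁻⁴ K⁻¹
Layer 2 at 17 °C → α = 2.2×10⁻⁴ K⁻¹
Layer 3 at 9.5 °C → α = 1.6×10⁻⁴ K⁻¹
Layer 4 at 1.9 °C → α = 0.9×10⁻⁴ K⁻¹
0–190 m: 0.51 × 2.6×10⁻⁴ × 190 = 0.025194 m
1.3 × 2.2×10⁻⁴ × 320 = 0.09152 m
510–1350 m: 0.24 × 1.6×10⁻⁴ × 840 = 0.032256 m
1350–2950 m: 1600 × 0.28 × 0.9×10⁻⁴ = 0.04032 m
Δh = 0.025194 + 0.09152 + 0.032256 + 0.04032 = 0.18929 m ≈ 189 mm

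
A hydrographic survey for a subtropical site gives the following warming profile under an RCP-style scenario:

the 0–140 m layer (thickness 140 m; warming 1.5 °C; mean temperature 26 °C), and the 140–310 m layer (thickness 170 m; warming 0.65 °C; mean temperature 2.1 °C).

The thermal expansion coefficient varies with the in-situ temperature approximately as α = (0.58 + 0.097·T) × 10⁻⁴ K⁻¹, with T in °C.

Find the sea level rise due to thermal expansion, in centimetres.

Layer 1: α = (0.58 + 0.097×26)×10⁻⁴ = 3.102×10⁻⁴ K⁻¹
Layer 2: α = (0.58 + 0.097×2.1)×10⁻⁴ = 0.7837×10⁻⁴ K⁻¹
1.5 × 140 × 3.102×10⁻⁴ = 0.065142 m
0.7837×10⁻⁴ × 170 × 0.65 = 0.008659885 m
Δh = 0.065142 + 0.008659885 = 0.073801885 m

Δh ≈ 7.38 cm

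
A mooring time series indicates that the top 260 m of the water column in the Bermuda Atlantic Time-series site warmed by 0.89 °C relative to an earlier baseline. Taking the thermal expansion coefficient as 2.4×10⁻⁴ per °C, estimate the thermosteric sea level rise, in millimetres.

Δh = 55.5 mm

Δh = αΔT·H = 2.4×10⁻⁴ × 0.89 × 260 = 0.055536 m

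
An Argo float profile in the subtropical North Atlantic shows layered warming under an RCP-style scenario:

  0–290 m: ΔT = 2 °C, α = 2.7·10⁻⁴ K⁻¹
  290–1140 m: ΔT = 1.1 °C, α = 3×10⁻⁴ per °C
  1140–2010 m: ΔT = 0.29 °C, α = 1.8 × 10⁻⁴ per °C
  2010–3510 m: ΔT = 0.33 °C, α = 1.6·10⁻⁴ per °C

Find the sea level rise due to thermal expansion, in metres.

Δh = 0.562 m

Layer 1: 2.7×10⁻⁴ × 290 × 2 = 0.15660 m
290–1140 m: 1.1 × 850 × 3×10⁻⁴ = 0.28050 m
870 × 0.29 × 1.8×10⁻⁴ = 0.045414 m
2010–3510 m: 1500 × 1.6×10⁻⁴ × 0.33 = 0.07920 m
Δh = 0.15660 + 0.28050 + 0.045414 + 0.07920 = 0.561714 m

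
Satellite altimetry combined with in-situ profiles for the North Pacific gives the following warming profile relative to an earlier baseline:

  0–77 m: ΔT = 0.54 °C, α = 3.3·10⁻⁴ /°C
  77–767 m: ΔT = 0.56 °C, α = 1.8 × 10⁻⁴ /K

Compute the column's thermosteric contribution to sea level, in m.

0.0833 m of thermosteric rise

77 × 0.54 × 3.3×10⁻⁴ = 0.0137214 m
Layer 2: 1.8×10⁻⁴ × 690 × 0.56 = 0.069552 m
Δh = 0.0137214 + 0.069552 = 0.0832734 m ≈ 0.0833 m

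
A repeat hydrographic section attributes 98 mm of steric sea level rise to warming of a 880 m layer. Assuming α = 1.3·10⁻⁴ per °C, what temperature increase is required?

ΔT = Δh/(αH) = 0.098 / (1.3×10⁻⁴ × 880) ≈ 0.8566 K

ΔT ≈ 0.857 K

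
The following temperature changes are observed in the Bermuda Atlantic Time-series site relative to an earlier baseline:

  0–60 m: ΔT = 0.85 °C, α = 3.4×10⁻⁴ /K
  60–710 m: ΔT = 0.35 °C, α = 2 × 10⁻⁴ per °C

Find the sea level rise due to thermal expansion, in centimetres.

0–60 m: 0.85 × 3.4×10⁻⁴ × 60 = 0.01734 m
650 × 0.35 × 2×10⁻⁴ = 0.04550 m
Δh = 0.01734 + 0.04550 = 0.06284 m

6.28 cm of thermosteric rise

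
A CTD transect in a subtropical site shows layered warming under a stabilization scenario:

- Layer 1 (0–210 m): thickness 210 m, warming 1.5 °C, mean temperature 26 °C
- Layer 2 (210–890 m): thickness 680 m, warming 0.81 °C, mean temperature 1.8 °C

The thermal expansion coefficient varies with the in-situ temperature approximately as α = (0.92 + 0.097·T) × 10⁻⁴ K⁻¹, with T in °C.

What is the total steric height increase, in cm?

Δh = 16.9 cm

Layer 1: α = (0.92 + 0.097×26)×10⁻⁴ = 3.442×10⁻⁴ K⁻¹
Layer 2: α = (0.92 + 0.097×1.8)×10⁻⁴ = 1.0946×10⁻⁴ K⁻¹
Layer 1: 210 × 3.442×10⁻⁴ × 1.5 = 0.108423 m
Layer 2: 680 × 0.81 × 1.0946×10⁻⁴ = 0.060290568 m
Δh = 0.108423 + 0.060290568 = 0.168713568 m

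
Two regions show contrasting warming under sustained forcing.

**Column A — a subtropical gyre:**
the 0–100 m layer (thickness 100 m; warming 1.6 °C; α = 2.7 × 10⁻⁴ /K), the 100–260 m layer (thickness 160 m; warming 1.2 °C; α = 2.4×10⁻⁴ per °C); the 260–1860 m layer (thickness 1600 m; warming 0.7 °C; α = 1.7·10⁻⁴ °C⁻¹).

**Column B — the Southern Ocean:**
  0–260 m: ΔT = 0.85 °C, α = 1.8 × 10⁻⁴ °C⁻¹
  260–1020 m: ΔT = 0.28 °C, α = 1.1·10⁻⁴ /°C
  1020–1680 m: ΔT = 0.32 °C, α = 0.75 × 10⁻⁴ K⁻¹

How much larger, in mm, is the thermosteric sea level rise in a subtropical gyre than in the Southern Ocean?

Δh_A − Δh_B ≈ 201 mm

A 0–100 m: 100 × 2.7×10⁻⁴ × 1.6 = 0.04320 m
A Layer 2: 160 × 2.4×10⁻⁴ × 1.2 = 0.04608 m
A 260–1860 m: 1600 × 1.7×10⁻⁴ × 0.7 = 0.19040 m
A total: 0.27968 m
B Layer 1: 1.8×10⁻⁴ × 260 × 0.85 = 0.03978 m
B Layer 2: 760 × 0.28 × 1.1×10⁻⁴ = 0.023408 m
B 1020–1680 m: 0.32 × 0.75×10⁻⁴ × 660 = 0.01584 m
B total: 0.079028 m
Difference: 0.27968 − 0.079028 = 0.200652 m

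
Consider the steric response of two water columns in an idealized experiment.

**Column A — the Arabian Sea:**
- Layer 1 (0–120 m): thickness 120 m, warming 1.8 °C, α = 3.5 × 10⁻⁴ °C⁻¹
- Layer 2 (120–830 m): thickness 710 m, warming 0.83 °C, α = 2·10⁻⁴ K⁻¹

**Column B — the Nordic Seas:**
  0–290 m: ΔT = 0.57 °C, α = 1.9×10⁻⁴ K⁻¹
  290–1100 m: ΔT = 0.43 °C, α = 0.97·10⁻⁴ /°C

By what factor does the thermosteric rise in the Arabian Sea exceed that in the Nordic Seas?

A Layer 1: 120 × 1.8 × 3.5×10⁻⁴ = 0.07560 m
A Layer 2: 0.83 × 710 × 2×10⁻⁴ = 0.11786 m
A total: 0.19346 m
B 0.57 × 1.9×10⁻⁴ × 290 = 0.031407 m
B 290–1100 m: 0.43 × 810 × 0.97×10⁻⁴ = 0.0337851 m
B total: 0.0651921 m
Ratio: 0.19346 / 0.0651921 ≈ 2.968

a factor of 2.97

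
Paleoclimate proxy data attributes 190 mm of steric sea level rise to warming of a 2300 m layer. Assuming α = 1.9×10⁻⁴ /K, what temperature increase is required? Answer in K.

ΔT ≈ 0.435 K

ΔT = Δh/(αH) = 0.19 / (1.9×10⁻⁴ × 2300) ≈ 0.4348 K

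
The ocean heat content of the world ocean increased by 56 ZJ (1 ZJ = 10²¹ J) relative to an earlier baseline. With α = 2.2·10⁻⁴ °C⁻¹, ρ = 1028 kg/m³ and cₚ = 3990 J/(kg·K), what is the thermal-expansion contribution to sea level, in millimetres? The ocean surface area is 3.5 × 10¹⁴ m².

Per unit area: Q = 56×10²¹ / (3.5×10¹⁴) = 1.6×10⁸ J/m²
Δh = αQ/(ρcₚ) = 2.2×10⁻⁴ × 1.6×10⁸ / (1028 × 3990) ≈ 0.0085818 m

about 8.58 mm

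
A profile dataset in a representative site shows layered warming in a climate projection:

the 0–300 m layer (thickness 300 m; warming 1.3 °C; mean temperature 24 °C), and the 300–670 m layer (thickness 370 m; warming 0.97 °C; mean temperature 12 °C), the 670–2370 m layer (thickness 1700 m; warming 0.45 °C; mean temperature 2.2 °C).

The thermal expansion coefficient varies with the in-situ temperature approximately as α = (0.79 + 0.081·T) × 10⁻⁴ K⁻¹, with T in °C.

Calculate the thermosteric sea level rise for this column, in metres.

Layer 1: α = (0.79 + 0.081×24)×10⁻⁴ = 2.734×10⁻⁴ K⁻¹
Layer 2: α = (0.79 + 0.081×12)×10⁻⁴ = 1.762×10⁻⁴ K⁻¹
Layer 3: α = (0.79 + 0.081×2.2)×10⁻⁴ = 0.9682×10⁻⁴ K⁻¹
Layer 1: 2.734×10⁻⁴ × 300 × 1.3 = 0.106626 m
Layer 2: 1.762×10⁻⁴ × 370 × 0.97 = 0.06323818 m
1700 × 0.9682×10⁻⁴ × 0.45 = 0.0740673 m
Δh = 0.106626 + 0.06323818 + 0.0740673 = 0.24393148 m

about 0.24 m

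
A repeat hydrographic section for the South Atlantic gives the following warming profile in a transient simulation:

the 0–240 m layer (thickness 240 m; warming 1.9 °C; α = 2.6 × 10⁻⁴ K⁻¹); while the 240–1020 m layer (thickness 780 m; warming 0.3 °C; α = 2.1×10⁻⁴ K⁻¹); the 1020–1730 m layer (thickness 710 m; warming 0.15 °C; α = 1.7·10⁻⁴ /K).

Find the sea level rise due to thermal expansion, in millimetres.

0–240 m: 240 × 1.9 × 2.6×10⁻⁴ = 0.11856 m
780 × 2.1×10⁻⁴ × 0.3 = 0.04914 m
0.15 × 710 × 1.7×10⁻⁴ = 0.018105 m
Δh = 0.11856 + 0.04914 + 0.018105 = 0.185805 m

about 190 mm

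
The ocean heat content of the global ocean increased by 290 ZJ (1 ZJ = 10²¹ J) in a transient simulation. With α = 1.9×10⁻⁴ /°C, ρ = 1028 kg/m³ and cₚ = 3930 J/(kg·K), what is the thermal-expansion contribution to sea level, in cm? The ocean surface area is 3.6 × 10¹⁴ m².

Δh ≈ 3.79 cm

Per unit area: Q = 290×10²¹ / (3.6×10¹⁴) ≈ 8.056×10⁸ J/m²
Δh = αQ/(ρcₚ) = 1.9×10⁻⁴ × 8.056×10⁸ / (1028 × 3930) ≈ 0.037887 m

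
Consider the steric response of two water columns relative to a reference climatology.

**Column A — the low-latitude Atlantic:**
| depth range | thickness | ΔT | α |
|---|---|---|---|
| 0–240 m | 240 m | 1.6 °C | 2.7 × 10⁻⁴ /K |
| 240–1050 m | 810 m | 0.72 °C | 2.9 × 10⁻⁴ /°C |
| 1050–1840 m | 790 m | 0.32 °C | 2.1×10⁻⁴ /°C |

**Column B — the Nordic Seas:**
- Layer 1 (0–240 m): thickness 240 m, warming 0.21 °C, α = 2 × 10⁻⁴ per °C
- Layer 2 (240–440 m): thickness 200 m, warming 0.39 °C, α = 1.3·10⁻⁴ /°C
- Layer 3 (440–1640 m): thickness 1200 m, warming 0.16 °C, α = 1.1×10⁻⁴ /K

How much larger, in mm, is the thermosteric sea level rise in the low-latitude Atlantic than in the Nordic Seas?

A 2.7×10⁻⁴ × 1.6 × 240 = 0.10368 m
A Layer 2: 0.72 × 810 × 2.9×10⁻⁴ = 0.169128 m
A Layer 3: 2.1×10⁻⁴ × 790 × 0.32 = 0.053088 m
A total: 0.325896 m
B 0–240 m: 0.21 × 240 × 2×10⁻⁴ = 0.01008 m
B 240–440 m: 1.3×10⁻⁴ × 0.39 × 200 = 0.01014 m
B 0.16 × 1200 × 1.1×10⁻⁴ = 0.02112 m
B total: 0.04134 m
Difference: 0.325896 − 0.04134 = 0.284556 m

285 mm larger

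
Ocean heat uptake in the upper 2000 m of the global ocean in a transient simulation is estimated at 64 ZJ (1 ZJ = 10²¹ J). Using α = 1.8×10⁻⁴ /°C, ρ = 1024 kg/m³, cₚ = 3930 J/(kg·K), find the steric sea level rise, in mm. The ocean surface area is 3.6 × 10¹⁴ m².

Per unit area: Q = 64×10²¹ / (3.6×10¹⁴) ≈ 1.778×10⁸ J/m²
Δh = αQ/(ρcₚ) = 1.8×10⁻⁴ × 1.778×10⁸ / (1024 × 3930) ≈ 0.0079526 m

8.0 mm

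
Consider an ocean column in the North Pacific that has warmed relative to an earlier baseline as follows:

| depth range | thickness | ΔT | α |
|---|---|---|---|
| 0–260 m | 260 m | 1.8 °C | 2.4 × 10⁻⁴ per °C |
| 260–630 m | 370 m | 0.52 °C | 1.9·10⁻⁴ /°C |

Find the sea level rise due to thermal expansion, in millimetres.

Δh = 149 mm

0–260 m: 2.4×10⁻⁴ × 260 × 1.8 = 0.11232 m
0.52 × 370 × 1.9×10⁻⁴ = 0.036556 m
Δh = 0.11232 + 0.036556 = 0.148876 m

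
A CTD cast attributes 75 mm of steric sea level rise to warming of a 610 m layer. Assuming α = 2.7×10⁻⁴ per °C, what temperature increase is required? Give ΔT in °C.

ΔT ≈ 0.46 °C

ΔT = Δh/(αH) = 0.075 / (2.7×10⁻⁴ × 610) ≈ 0.4554 °C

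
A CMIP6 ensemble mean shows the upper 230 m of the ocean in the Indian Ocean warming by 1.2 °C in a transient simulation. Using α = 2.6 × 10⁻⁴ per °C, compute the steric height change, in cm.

about 7.2 cm

Δh = αΔT·H = 2.6×10⁻⁴ × 1.2 × 230 = 0.07176 m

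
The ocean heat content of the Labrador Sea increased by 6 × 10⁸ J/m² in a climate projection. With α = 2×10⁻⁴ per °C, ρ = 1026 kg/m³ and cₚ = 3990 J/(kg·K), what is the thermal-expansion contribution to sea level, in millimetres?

29 mm of thermosteric rise

Δh = αQ/(ρcₚ) = 2×10⁻⁴ × 6×10⁸ / (1026 × 3990) ≈ 0.029313 m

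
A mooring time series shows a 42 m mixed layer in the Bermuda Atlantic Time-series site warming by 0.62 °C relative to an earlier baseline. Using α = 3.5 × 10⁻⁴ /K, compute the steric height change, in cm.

0.91 cm

Δh = αΔT·H = 3.5×10⁻⁴ × 0.62 × 42 = 0.009114 m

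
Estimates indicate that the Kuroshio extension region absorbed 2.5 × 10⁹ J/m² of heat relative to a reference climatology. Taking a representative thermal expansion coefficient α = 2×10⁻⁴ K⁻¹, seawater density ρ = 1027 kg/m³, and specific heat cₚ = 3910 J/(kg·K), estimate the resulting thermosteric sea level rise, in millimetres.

120 mm

Δh = αQ/(ρcₚ) = 2×10⁻⁴ × 2.5×10⁹ / (1027 × 3910) ≈ 0.12452 m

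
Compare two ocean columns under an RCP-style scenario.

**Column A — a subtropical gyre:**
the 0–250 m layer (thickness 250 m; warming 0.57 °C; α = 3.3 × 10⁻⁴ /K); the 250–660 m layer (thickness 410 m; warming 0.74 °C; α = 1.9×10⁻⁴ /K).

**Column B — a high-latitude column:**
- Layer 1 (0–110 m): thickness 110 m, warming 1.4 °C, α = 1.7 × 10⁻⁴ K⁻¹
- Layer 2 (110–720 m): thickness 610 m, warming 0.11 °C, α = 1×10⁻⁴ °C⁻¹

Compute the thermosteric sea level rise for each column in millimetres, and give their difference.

A 0–250 m: 0.57 × 250 × 3.3×10⁻⁴ = 0.047025 m
A Layer 2: 410 × 0.74 × 1.9×10⁻⁴ = 0.057646 m
A total: 0.104671 m
B 0–110 m: 110 × 1.4 × 1.7×10⁻⁴ = 0.02618 m
B 110–720 m: 0.11 × 1×10⁻⁴ × 610 = 0.00671 m
B total: 0.03289 m
Difference: 0.104671 − 0.03289 = 0.071781 m

A: 105 mm; B: 32.9 mm; difference 71.8 mm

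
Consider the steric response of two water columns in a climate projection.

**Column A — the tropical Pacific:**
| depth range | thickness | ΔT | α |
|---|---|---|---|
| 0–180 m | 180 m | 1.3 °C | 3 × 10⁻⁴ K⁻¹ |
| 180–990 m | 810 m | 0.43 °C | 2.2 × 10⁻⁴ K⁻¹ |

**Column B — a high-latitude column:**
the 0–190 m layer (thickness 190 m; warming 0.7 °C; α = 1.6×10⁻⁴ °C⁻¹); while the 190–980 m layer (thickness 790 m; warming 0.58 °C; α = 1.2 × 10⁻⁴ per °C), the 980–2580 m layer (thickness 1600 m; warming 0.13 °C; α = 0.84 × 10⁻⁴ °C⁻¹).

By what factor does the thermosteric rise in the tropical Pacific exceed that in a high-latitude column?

A 3×10⁻⁴ × 1.3 × 180 = 0.07020 m
A 180–990 m: 810 × 2.2×10⁻⁴ × 0.43 = 0.076626 m
A total: 0.146826 m
B 0–190 m: 190 × 0.7 × 1.6×10⁻⁴ = 0.02128 m
B 190–980 m: 1.2×10⁻⁴ × 0.58 × 790 = 0.054984 m
B 0.84×10⁻⁴ × 1600 × 0.13 = 0.017472 m
B total: 0.093736 m
Ratio: 0.146826 / 0.093736 ≈ 1.566

≈ 1.6×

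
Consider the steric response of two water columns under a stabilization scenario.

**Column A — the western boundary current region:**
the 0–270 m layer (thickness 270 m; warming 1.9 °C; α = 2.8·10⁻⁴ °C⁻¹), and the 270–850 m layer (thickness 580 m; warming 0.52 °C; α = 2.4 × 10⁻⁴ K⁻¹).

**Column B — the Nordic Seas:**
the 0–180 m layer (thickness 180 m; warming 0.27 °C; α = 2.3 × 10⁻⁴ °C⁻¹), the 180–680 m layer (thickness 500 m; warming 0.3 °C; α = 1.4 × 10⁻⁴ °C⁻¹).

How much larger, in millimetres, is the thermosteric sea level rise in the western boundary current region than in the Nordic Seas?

A 0–270 m: 270 × 2.8×10⁻⁴ × 1.9 = 0.14364 m
A 270–850 m: 2.4×10⁻⁴ × 0.52 × 580 = 0.072384 m
A total: 0.216024 m
B 0–180 m: 0.27 × 180 × 2.3×10⁻⁴ = 0.011178 m
B 500 × 1.4×10⁻⁴ × 0.3 = 0.02100 m
B total: 0.032178 m
Difference: 0.216024 − 0.032178 = 0.183846 m

Δh_A − Δh_B ≈ 180 mm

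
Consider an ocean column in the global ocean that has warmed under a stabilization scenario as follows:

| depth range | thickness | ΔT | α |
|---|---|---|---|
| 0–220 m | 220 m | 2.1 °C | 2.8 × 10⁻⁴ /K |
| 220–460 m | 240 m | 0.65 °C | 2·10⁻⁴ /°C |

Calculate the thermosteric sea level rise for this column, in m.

2.8×10⁻⁴ × 220 × 2.1 = 0.12936 m
0.65 × 2×10⁻⁴ × 240 = 0.03120 m
Δh = 0.12936 + 0.03120 = 0.16056 m

0.16 m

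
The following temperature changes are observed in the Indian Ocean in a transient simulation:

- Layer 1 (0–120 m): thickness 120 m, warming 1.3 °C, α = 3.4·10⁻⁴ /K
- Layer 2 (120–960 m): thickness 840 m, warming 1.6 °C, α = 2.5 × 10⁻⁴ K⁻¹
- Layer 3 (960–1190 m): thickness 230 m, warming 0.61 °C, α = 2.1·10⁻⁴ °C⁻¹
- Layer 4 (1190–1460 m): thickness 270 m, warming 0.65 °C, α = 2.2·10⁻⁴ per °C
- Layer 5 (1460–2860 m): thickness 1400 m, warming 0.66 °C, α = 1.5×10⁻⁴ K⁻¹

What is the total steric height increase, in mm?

Δh = 596 mm

0–120 m: 120 × 1.3 × 3.4×10⁻⁴ = 0.05304 m
840 × 2.5×10⁻⁴ × 1.6 = 0.33600 m
0.61 × 2.1×10⁻⁴ × 230 = 0.029463 m
1190–1460 m: 270 × 0.65 × 2.2×10⁻⁴ = 0.03861 m
0.66 × 1.5×10⁻⁴ × 1400 = 0.13860 m
Δh = 0.05304 + 0.33600 + 0.029463 + 0.03861 + 0.13860 = 0.595713 m ≈ 596 mm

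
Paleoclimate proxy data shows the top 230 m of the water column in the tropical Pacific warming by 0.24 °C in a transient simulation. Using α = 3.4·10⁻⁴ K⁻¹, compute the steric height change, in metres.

Δh = αΔT·H = 3.4×10⁻⁴ × 0.24 × 230 = 0.018768 m

Δh ≈ 0.0188 m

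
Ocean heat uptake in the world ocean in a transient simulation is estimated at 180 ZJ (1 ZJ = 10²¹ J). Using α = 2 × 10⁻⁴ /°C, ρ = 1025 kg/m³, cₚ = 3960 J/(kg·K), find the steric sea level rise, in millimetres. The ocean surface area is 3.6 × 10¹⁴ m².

Per unit area: Q = 180×10²¹ / (3.6×10¹⁴) = 5×10⁸ J/m²
Δh = αQ/(ρcₚ) = 2×10⁻⁴ × 5×10⁸ / (1025 × 3960) ≈ 0.024637 m

about 25 mm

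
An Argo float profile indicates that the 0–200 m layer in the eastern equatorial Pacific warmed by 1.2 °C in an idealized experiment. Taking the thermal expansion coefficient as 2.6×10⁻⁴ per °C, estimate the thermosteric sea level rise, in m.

0.0624 m of thermosteric rise

Δh = αΔT·H = 2.6×10⁻⁴ × 1.2 × 200 = 0.06240 m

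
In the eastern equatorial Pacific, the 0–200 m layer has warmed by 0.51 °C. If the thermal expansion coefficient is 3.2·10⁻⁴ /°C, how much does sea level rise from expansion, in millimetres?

Δh = 32.6 mm

Δh = αΔT·H = 3.2×10⁻⁴ × 0.51 × 200 = 0.03264 m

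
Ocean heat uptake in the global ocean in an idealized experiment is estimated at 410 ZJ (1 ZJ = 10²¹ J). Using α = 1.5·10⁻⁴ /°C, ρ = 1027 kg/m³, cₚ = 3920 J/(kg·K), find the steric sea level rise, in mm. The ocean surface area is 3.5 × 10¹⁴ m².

Per unit area: Q = 410×10²¹ / (3.5×10¹⁴) ≈ 1.171×10⁹ J/m²
Δh = αQ/(ρcₚ) = 1.5×10⁻⁴ × 1.171×10⁹ / (1027 × 3920) ≈ 0.043631 m

about 44 mm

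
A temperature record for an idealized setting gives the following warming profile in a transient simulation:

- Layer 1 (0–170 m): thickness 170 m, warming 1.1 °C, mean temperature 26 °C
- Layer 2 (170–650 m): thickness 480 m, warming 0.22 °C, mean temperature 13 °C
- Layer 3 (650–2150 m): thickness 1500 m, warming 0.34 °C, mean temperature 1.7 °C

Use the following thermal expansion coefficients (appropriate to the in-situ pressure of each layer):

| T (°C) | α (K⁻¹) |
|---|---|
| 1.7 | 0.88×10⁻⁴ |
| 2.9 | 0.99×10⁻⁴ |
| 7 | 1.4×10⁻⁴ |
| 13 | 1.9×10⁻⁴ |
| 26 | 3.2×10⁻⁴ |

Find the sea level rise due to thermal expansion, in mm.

Layer 1 at 26 °C → α = 3.2×10⁻⁴ K⁻¹
Layer 2 at 13 °C → α = 1.9×10⁻⁴ K⁻¹
Layer 3 at 1.7 °C → α = 0.88×10⁻⁴ K⁻¹
1.1 × 3.2×10⁻⁴ × 170 = 0.05984 m
170–650 m: 480 × 1.9×10⁻⁴ × 0.22 = 0.020064 m
650–2150 m: 0.34 × 1500 × 0.88×10⁻⁴ = 0.04488 m
Δh = 0.05984 + 0.020064 + 0.04488 = 0.124784 m ≈ 125 mm

about 125 mm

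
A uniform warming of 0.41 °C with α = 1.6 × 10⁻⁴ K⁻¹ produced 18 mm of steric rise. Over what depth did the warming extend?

H ≈ 274 m

H = Δh/(αΔT) = 0.018 / (1.6×10⁻⁴ × 0.41) ≈ 274.4 m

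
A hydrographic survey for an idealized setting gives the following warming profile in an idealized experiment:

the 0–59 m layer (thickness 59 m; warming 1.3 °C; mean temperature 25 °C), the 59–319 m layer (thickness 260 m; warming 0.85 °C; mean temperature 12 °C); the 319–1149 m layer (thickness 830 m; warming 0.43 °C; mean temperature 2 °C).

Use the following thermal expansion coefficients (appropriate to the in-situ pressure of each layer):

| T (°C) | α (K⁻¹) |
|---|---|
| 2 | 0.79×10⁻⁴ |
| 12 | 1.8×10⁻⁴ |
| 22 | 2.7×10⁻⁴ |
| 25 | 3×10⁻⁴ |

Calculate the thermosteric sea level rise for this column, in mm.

91.0 mm

Layer 1 at 25 °C → α = 3×10⁻⁴ K⁻¹
Layer 2 at 12 °C → α = 1.8×10⁻⁴ K⁻¹
Layer 3 at 2 °C → α = 0.79×10⁻⁴ K⁻¹
0–59 m: 3×10⁻⁴ × 59 × 1.3 = 0.02301 m
Layer 2: 1.8×10⁻⁴ × 260 × 0.85 = 0.03978 m
830 × 0.79×10⁻⁴ × 0.43 = 0.0281951 m
Δh = 0.02301 + 0.03978 + 0.0281951 = 0.0909851 m ≈ 91.0 mm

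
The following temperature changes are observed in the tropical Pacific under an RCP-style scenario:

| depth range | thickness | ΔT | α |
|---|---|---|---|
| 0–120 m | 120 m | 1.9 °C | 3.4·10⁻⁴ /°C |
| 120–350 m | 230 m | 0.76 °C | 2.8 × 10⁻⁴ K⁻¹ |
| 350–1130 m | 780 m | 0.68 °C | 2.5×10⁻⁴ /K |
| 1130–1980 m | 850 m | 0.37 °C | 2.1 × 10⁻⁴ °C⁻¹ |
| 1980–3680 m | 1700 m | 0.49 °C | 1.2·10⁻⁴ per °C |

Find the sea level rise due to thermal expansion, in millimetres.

Layer 1: 120 × 1.9 × 3.4×10⁻⁴ = 0.07752 m
Layer 2: 2.8×10⁻⁴ × 230 × 0.76 = 0.048944 m
Layer 3: 0.68 × 780 × 2.5×10⁻⁴ = 0.13260 m
0.37 × 2.1×10⁻⁴ × 850 = 0.066045 m
1.2×10⁻⁴ × 1700 × 0.49 = 0.09996 m
Δh = 0.07752 + 0.048944 + 0.13260 + 0.066045 + 0.09996 = 0.425069 m

Δh ≈ 430 mm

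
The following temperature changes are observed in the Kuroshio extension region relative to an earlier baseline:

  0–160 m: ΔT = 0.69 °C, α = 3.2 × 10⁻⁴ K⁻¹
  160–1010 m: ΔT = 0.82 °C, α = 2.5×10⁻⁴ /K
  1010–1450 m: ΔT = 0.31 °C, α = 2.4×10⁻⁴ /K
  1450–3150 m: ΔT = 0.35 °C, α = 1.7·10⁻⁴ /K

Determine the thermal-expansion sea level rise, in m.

0–160 m: 3.2×10⁻⁴ × 160 × 0.69 = 0.035328 m
850 × 0.82 × 2.5×10⁻⁴ = 0.17425 m
1010–1450 m: 2.4×10⁻⁴ × 0.31 × 440 = 0.032736 m
1450–3150 m: 1700 × 0.35 × 1.7×10⁻⁴ = 0.10115 m
Δh = 0.035328 + 0.17425 + 0.032736 + 0.10115 = 0.343464 m

about 0.343 m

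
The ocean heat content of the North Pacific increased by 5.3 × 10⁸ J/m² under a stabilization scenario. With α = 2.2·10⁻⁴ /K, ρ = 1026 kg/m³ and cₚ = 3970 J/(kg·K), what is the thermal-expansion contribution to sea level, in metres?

0.029 m of thermosteric rise

Δh = αQ/(ρcₚ) = 2.2×10⁻⁴ × 5.3×10⁸ / (1026 × 3970) ≈ 0.028626 m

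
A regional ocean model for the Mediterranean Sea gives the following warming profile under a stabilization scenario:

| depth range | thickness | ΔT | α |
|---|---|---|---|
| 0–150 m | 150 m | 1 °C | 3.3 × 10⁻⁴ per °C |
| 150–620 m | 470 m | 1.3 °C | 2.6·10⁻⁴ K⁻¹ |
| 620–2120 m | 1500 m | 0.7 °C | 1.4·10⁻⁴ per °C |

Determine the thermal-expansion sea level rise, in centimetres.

1 × 150 × 3.3×10⁻⁴ = 0.04950 m
Layer 2: 2.6×10⁻⁴ × 1.3 × 470 = 0.15886 m
1500 × 0.7 × 1.4×10⁻⁴ = 0.14700 m
Δh = 0.04950 + 0.15886 + 0.14700 = 0.35536 m ≈ 35.5 cm

Δh ≈ 35.5 cm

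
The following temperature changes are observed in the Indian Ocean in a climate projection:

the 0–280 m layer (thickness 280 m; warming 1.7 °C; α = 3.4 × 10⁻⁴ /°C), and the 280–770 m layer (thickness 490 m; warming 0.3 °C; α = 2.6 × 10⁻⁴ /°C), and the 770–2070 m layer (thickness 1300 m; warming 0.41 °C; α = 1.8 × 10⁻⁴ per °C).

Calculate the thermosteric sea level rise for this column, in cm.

3.4×10⁻⁴ × 280 × 1.7 = 0.16184 m
280–770 m: 490 × 0.3 × 2.6×10⁻⁴ = 0.03822 m
Layer 3: 1300 × 1.8×10⁻⁴ × 0.41 = 0.09594 m
Δh = 0.16184 + 0.03822 + 0.09594 = 0.29600 m ≈ 29.6 cm

about 29.6 cm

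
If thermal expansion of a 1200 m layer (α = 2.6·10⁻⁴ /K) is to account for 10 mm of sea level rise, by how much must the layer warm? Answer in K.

0.032 K

ΔT = Δh/(αH) = 0.01 / (2.6×10⁻⁴ × 1200) ≈ 0.03205 K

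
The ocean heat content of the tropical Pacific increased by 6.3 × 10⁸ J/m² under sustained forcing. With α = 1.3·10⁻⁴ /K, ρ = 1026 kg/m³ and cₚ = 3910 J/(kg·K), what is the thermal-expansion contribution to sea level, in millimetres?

20.4 mm

Δh = αQ/(ρcₚ) = 1.3×10⁻⁴ × 6.3×10⁸ / (1026 × 3910) ≈ 0.020415 m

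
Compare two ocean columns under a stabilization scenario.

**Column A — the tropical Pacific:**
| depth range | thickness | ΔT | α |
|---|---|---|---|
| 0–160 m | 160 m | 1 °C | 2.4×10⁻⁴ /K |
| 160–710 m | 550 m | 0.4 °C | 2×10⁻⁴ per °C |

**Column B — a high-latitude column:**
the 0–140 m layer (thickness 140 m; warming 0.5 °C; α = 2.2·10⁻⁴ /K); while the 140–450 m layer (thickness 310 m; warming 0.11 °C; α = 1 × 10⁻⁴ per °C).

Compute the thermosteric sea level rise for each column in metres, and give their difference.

A Layer 1: 160 × 1 × 2.4×10⁻⁴ = 0.03840 m
A 160–710 m: 0.4 × 2×10⁻⁴ × 550 = 0.04400 m
A total: 0.08240 m
B 0.5 × 2.2×10⁻⁴ × 140 = 0.01540 m
B 310 × 1×10⁻⁴ × 0.11 = 0.00341 m
B total: 0.01881 m
Difference: 0.08240 − 0.01881 = 0.06359 m

A: 0.0824 m; B: 0.0188 m; difference 0.0636 m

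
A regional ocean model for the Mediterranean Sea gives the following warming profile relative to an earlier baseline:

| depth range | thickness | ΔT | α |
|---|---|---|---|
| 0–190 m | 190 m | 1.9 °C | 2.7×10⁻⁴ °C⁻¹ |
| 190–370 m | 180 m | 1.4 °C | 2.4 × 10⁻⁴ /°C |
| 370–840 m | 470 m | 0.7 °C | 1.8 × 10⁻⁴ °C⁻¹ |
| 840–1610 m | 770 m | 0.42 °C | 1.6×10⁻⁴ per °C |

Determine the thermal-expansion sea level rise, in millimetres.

Layer 1: 190 × 1.9 × 2.7×10⁻⁴ = 0.09747 m
Layer 2: 2.4×10⁻⁴ × 1.4 × 180 = 0.06048 m
Layer 3: 470 × 1.8×10⁻⁴ × 0.7 = 0.05922 m
770 × 1.6×10⁻⁴ × 0.42 = 0.051744 m
Δh = 0.09747 + 0.06048 + 0.05922 + 0.051744 = 0.268914 m ≈ 269 mm

269 mm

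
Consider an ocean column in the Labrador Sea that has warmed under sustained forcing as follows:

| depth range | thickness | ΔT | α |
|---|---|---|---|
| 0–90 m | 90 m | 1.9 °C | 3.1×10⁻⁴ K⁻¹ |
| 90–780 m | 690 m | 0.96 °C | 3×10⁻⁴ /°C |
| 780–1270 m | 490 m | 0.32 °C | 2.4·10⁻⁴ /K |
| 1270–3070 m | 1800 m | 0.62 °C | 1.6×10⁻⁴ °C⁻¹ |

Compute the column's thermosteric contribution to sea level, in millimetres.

about 470 mm

0–90 m: 3.1×10⁻⁴ × 90 × 1.9 = 0.05301 m
90–780 m: 0.96 × 3×10⁻⁴ × 690 = 0.19872 m
Layer 3: 2.4×10⁻⁴ × 490 × 0.32 = 0.037632 m
1.6×10⁻⁴ × 0.62 × 1800 = 0.17856 m
Δh = 0.05301 + 0.19872 + 0.037632 + 0.17856 = 0.467922 m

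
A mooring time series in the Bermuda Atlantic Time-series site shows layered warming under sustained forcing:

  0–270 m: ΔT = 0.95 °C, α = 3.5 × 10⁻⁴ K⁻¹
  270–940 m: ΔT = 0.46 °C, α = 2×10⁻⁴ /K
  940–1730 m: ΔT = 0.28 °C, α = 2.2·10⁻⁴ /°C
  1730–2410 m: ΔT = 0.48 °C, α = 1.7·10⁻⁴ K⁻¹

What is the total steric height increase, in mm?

Δh ≈ 256 mm

3.5×10⁻⁴ × 270 × 0.95 = 0.089775 m
2×10⁻⁴ × 670 × 0.46 = 0.06164 m
940–1730 m: 0.28 × 2.2×10⁻⁴ × 790 = 0.048664 m
1730–2410 m: 680 × 0.48 × 1.7×10⁻⁴ = 0.055488 m
Δh = 0.089775 + 0.06164 + 0.048664 + 0.055488 = 0.255567 m ≈ 256 mm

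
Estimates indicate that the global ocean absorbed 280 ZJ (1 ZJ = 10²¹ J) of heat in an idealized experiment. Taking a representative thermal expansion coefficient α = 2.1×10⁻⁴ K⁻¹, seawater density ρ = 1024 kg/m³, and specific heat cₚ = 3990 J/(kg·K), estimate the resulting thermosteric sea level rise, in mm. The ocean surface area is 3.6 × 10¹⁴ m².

Per unit area: Q = 280×10²¹ / (3.6×10¹⁴) ≈ 7.778×10⁸ J/m²
Δh = αQ/(ρcₚ) = 2.1×10⁻⁴ × 7.778×10⁸ / (1024 × 3990) ≈ 0.039977 m

40.0 mm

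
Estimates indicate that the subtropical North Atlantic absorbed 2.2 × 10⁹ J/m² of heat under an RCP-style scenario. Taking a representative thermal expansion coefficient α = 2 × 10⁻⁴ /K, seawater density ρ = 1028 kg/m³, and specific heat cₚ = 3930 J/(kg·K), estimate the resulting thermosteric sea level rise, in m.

about 0.109 m

Δh = αQ/(ρcₚ) = 2×10⁻⁴ × 2.2×10⁹ / (1028 × 3930) ≈ 0.10891 m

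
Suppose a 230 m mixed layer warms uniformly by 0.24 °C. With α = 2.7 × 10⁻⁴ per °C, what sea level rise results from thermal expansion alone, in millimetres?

Δh ≈ 14.9 mm

Δh = αΔT·H = 2.7×10⁻⁴ × 0.24 × 230 = 0.014904 m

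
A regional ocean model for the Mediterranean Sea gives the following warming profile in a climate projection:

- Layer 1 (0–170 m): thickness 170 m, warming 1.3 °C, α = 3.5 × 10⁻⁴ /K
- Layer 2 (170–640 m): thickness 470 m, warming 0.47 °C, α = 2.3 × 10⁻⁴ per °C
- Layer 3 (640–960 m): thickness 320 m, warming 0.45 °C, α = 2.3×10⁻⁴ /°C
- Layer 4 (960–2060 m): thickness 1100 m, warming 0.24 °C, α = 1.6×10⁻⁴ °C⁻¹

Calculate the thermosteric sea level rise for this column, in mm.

0–170 m: 3.5×10⁻⁴ × 170 × 1.3 = 0.07735 m
170–640 m: 470 × 2.3×10⁻⁴ × 0.47 = 0.050807 m
320 × 0.45 × 2.3×10⁻⁴ = 0.03312 m
0.24 × 1100 × 1.6×10⁻⁴ = 0.04224 m
Δh = 0.07735 + 0.050807 + 0.03312 + 0.04224 = 0.203517 m ≈ 200 mm

200 mm of thermosteric rise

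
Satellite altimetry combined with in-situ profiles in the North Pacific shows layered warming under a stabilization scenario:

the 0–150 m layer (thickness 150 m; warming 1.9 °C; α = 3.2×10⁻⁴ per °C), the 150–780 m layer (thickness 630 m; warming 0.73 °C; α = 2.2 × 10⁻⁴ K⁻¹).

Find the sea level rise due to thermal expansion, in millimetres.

0–150 m: 3.2×10⁻⁴ × 1.9 × 150 = 0.09120 m
Layer 2: 2.2×10⁻⁴ × 630 × 0.73 = 0.101178 m
Δh = 0.09120 + 0.101178 = 0.192378 m

Δh ≈ 190 mm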